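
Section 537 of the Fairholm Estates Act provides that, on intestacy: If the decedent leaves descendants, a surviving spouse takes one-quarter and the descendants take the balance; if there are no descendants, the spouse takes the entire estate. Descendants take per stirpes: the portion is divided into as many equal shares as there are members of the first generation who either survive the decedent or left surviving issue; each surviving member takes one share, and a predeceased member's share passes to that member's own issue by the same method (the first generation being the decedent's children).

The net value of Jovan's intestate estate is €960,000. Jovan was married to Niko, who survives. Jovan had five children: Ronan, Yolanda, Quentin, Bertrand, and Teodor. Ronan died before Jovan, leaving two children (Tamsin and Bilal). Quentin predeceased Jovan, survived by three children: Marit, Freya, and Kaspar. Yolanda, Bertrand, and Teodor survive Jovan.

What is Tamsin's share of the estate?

Niko takes one-quarter of €960,000 = €240,000. The remaining €720,000 passes to the descendants.
The descendants' portion (€720,000) is divided into 5 shares of €144,000: Yolanda, Bertrand, and Teodor each take €144,000; Ronan's €144,000 share passes to Ronan's issue; Quentin's €144,000 share passes to Quentin's issue.
Ronan's share (€144,000) is divided into 2 shares of €72,000: Tamsin and Bilal each take €72,000.
Quentin's share (€144,000) is divided into 3 shares of €48,000: Marit, Freya, and Kaspar each take €48,000.

Tamsin receives €72,000.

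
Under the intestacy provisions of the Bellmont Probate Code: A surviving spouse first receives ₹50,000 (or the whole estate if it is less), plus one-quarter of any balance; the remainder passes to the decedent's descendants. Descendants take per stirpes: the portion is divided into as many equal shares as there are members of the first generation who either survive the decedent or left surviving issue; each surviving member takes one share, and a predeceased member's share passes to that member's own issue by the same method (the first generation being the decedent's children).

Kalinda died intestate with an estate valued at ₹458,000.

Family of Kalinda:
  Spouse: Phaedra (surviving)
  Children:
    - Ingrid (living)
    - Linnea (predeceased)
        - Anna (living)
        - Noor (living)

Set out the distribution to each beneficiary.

Phaedra first takes ₹50,000, leaving a balance of ₹408,000. Phaedra then takes one-quarter of the balance (₹102,000), for a total of ₹152,000. The remaining ₹306,000 passes to the descendants.
The descendants' portion (₹306,000) is divided into 2 shares of ₹153,000: Ingrid takes ₹153,000; Linnea's ₹153,000 share passes to Linnea's issue.
Linnea's share (₹153,000) is divided into 2 shares of ₹76,500: Anna and Noor each take ₹76,500.

Phaedra: ₹152,000; Ingrid: ₹153,000; Anna: ₹76,500; Noor: ₹76,500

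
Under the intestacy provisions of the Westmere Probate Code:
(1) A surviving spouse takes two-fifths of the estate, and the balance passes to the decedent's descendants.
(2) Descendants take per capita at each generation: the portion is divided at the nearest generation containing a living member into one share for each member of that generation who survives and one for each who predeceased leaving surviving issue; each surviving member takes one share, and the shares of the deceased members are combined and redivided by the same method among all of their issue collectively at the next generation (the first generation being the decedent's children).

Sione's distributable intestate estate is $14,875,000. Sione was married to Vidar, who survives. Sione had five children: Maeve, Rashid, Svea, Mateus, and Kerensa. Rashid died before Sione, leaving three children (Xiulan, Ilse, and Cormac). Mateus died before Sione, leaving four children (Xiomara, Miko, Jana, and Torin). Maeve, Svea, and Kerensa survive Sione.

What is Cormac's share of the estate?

Vidar takes two-fifths of $14,875,000 = $5,950,000. The remaining $8,925,000 passes to the descendants.
The descendants' portion ($8,925,000) is divided at the children's generation into 5 shares of $1,785,000. Maeve, Svea, and Kerensa each take $1,785,000. The 2 shares of the deceased (Rashid and Mateus) are combined into a pool of $3,570,000.
That pool ($3,570,000) is divided at the grandchildren's generation equally among Xiulan, Ilse, Cormac, Xiomara, Miko, Jana, and Torin: $510,000 each.

Cormac receives $510,000.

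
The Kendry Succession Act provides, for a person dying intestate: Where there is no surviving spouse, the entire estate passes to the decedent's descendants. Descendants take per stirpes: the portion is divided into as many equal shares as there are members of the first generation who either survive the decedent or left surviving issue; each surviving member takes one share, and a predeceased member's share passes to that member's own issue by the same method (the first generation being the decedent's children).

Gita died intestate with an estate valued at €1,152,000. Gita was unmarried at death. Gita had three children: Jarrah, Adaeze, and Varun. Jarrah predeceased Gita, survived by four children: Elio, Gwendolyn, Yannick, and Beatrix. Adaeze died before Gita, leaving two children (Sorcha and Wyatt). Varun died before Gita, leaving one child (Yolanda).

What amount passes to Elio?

The entire €1,152,000 passes to the descendants.
That amount (€1,152,000) is divided into 3 shares of €384,000: Jarrah's €384,000 share passes to Jarrah's issue; Adaeze's €384,000 share passes to Adaeze's issue; Varun's €384,000 share passes to Varun's issue.
Jarrah's share (€384,000) is divided into 4 shares of €96,000: Elio, Gwendolyn, Yannick, and Beatrix each take €96,000.
Adaeze's share (€384,000) is divided into 2 shares of €192,000: Sorcha and Wyatt each take €192,000.
Varun's share (€384,000) passes entirely to Yolanda.

Elio receives €96,000.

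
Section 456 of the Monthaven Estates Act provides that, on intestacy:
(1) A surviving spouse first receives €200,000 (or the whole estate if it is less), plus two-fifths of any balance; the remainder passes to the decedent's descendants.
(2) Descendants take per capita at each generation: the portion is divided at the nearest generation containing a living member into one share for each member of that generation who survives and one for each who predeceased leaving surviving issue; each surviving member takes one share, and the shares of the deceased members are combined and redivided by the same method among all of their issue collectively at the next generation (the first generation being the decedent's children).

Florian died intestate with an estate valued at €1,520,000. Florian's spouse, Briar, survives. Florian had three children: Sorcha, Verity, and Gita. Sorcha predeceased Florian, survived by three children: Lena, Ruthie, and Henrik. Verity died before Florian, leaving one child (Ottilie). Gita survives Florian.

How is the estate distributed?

Briar: €728,000; Lena: €132,000; Ruthie: €132,000; Henrik: €132,000; Ottilie: €132,000; Gita: €264,000

Briar first takes €200,000, leaving a balance of €1,320,000. Briar then takes two-fifths of the balance (€528,000), for a total of €728,000. The remaining €792,000 passes to the descendants.
The descendants' portion (€792,000) is divided at the children's generation into 3 shares of €264,000. Gita takes €264,000. The 2 shares of the deceased (Sorcha and Verity) are combined into a pool of €528,000.
That pool (€528,000) is divided at the grandchildren's generation equally among Lena, Ruthie, Henrik, and Ottilie: €132,000 each.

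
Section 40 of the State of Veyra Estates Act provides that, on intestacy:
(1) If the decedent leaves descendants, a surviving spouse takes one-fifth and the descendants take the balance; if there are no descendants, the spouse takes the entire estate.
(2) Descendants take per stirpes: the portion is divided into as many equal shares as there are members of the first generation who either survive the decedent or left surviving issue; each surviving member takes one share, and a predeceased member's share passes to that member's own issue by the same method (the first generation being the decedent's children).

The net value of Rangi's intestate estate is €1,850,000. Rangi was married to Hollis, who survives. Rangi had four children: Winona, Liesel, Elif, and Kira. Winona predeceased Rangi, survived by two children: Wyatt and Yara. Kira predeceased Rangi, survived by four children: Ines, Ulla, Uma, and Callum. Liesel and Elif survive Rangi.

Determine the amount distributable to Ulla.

Ulla receives €92,500.

Hollis takes one-fifth of €1,850,000 = €370,000. The remaining €1,480,000 passes to the descendants.
The descendants' portion (€1,480,000) is divided into 4 shares of €370,000: Liesel and Elif each take €370,000; Winona's €370,000 share passes to Winona's issue; Kira's €370,000 share passes to Kira's issue.
Winona's share (€370,000) is divided into 2 shares of €185,000: Wyatt and Yara each take €185,000.
Kira's share (€370,000) is divided into 4 shares of €92,500: Ines, Ulla, Uma, and Callum each take €92,500.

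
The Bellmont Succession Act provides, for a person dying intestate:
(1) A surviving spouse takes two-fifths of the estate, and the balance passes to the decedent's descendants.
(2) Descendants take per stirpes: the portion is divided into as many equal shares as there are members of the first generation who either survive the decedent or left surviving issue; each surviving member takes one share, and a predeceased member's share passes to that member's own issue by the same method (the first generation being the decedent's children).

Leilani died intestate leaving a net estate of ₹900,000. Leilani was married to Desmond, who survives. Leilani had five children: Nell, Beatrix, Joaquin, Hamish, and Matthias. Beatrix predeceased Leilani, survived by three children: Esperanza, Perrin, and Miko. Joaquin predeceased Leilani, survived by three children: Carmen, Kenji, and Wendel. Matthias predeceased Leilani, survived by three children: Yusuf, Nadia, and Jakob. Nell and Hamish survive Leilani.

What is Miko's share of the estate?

Miko receives ₹36,000.

Desmond takes two-fifths of ₹900,000 = ₹360,000. The remaining ₹540,000 passes to the descendants.
The descendants' portion (₹540,000) is divided into 5 shares of ₹108,000: Nell and Hamish each take ₹108,000; Beatrix's ₹108,000 share passes to Beatrix's issue; Joaquin's ₹108,000 share passes to Joaquin's issue; Matthias's ₹108,000 share passes to Matthias's issue.
Beatrix's share (₹108,000) is divided into 3 shares of ₹36,000: Esperanza, Perrin, and Miko each take ₹36,000.
Joaquin's share (₹108,000) is divided into 3 shares of ₹36,000: Carmen, Kenji, and Wendel each take ₹36,000.
Matthias's share (₹108,000) is divided into 3 shares of ₹36,000: Yusuf, Nadia, and Jakob each take ₹36,000.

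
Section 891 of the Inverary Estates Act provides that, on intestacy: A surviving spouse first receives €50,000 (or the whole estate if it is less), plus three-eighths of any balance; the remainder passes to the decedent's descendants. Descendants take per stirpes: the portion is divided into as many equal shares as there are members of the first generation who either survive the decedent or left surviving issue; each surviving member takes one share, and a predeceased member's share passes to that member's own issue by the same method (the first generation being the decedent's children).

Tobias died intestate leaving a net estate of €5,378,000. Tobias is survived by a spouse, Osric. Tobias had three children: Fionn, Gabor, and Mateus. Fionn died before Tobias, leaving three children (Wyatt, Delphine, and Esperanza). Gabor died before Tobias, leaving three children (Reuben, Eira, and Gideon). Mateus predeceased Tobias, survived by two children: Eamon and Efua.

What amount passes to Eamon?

Eamon receives €555,000.

Osric first takes €50,000, leaving a balance of €5,328,000. Osric then takes three-eighths of the balance (€1,998,000), for a total of €2,048,000. The remaining €3,330,000 passes to the descendants.
The descendants' portion (€3,330,000) is divided into 3 shares of €1,110,000: Fionn's €1,110,000 share passes to Fionn's issue; Gabor's €1,110,000 share passes to Gabor's issue; Mateus's €1,110,000 share passes to Mateus's issue.
Fionn's share (€1,110,000) is divided into 3 shares of €370,000: Wyatt, Delphine, and Esperanza each take €370,000.
Gabor's share (€1,110,000) is divided into 3 shares of €370,000: Reuben, Eira, and Gideon each take €370,000.
Mateus's share (€1,110,000) is divided into 2 shares of €555,000: Eamon and Efua each take €555,000.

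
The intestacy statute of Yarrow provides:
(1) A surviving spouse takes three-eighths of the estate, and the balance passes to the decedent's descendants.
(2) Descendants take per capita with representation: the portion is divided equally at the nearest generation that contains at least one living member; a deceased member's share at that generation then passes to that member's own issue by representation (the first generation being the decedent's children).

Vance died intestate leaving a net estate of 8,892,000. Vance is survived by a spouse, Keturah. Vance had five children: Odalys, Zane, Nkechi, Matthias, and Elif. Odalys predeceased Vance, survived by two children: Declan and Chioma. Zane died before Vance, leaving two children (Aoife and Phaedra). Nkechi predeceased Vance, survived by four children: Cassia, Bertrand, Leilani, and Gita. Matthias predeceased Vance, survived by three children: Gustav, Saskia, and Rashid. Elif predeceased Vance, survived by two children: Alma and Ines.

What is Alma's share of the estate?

Alma receives 427,500.

Keturah takes three-eighths of 8,892,000 = 3,334,500. The remaining 5,557,500 passes to the descendants.
No child survives, so the initial division is made at the grandchildren's generation.
The descendants' portion (5,557,500) is divided into 13 shares of 427,500: Declan, Chioma, Aoife, Phaedra, Cassia, Bertrand, Leilani, Gita, Gustav, Saskia, Rashid, Alma, and Ines each take 427,500.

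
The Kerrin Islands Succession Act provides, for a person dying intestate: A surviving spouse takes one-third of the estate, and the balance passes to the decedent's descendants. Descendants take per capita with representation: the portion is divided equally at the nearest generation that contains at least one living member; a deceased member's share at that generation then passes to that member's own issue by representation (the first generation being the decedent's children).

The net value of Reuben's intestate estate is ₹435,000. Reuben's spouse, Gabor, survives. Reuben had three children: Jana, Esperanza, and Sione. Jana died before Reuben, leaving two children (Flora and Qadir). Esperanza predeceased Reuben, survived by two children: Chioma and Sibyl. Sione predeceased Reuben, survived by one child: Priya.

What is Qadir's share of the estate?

Qadir receives ₹58,000.

Gabor takes one-third of ₹435,000 = ₹145,000. The remaining ₹290,000 passes to the descendants.
No child survives, so the initial division is made at the grandchildren's generation.
The descendants' portion (₹290,000) is divided into 5 shares of ₹58,000: Flora, Qadir, Chioma, Sibyl, and Priya each take ₹58,000.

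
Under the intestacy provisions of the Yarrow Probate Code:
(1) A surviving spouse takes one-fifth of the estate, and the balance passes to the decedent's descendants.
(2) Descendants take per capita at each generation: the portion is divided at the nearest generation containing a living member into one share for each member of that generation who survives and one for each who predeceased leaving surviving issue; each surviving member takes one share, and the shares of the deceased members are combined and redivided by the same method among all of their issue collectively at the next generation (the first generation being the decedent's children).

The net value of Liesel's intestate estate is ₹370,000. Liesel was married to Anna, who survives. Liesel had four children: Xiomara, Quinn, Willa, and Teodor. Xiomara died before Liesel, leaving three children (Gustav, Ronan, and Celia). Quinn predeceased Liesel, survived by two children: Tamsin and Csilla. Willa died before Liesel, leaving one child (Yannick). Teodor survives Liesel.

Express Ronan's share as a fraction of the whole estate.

Anna takes one-fifth of ₹370,000 = ₹74,000. The remaining ₹296,000 passes to the descendants.
The descendants' portion (₹296,000) is divided at the children's generation into 4 shares of ₹74,000. Teodor takes ₹74,000. The 3 shares of the deceased (Xiomara, Quinn, and Willa) are combined into a pool of ₹222,000.
That pool (₹222,000) is divided at the grandchildren's generation equally among Gustav, Ronan, Celia, Tamsin, Csilla, and Yannick: ₹37,000 each.

Ronan receives 1/10 of the estate.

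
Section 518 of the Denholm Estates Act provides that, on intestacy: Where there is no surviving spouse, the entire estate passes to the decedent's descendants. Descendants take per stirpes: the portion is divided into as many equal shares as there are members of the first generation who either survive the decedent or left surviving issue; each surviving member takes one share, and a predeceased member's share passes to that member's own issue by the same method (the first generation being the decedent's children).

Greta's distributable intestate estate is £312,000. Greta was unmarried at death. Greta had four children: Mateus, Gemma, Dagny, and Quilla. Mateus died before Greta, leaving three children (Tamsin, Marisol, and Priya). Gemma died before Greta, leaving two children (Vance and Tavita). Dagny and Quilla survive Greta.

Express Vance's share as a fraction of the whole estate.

The entire £312,000 passes to the descendants.
That amount (£312,000) is divided into 4 shares of £78,000: Dagny and Quilla each take £78,000; Mateus's £78,000 share passes to Mateus's issue; Gemma's £78,000 share passes to Gemma's issue.
Mateus's share (£78,000) is divided into 3 shares of £26,000: Tamsin, Marisol, and Priya each take £26,000.
Gemma's share (£78,000) is divided into 2 shares of £39,000: Vance and Tavita each take £39,000.

Vance receives 1/8 of the estate.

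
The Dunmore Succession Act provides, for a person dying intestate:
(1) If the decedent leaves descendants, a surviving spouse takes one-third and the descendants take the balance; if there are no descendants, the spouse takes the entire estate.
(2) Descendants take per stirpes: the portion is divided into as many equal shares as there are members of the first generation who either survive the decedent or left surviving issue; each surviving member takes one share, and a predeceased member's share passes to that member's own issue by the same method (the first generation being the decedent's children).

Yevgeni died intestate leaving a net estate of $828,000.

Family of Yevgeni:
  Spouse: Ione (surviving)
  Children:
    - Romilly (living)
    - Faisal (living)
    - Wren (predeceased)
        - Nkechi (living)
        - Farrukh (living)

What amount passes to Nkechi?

Nkechi receives $92,000.

Ione takes one-third of $828,000 = $276,000. The remaining $552,000 passes to the descendants.
The descendants' portion ($552,000) is divided into 3 shares of $184,000: Romilly and Faisal each take $184,000; Wren's $184,000 share passes to Wren's issue.
Wren's share ($184,000) is divided into 2 shares of $92,000: Nkechi and Farrukh each take $92,000.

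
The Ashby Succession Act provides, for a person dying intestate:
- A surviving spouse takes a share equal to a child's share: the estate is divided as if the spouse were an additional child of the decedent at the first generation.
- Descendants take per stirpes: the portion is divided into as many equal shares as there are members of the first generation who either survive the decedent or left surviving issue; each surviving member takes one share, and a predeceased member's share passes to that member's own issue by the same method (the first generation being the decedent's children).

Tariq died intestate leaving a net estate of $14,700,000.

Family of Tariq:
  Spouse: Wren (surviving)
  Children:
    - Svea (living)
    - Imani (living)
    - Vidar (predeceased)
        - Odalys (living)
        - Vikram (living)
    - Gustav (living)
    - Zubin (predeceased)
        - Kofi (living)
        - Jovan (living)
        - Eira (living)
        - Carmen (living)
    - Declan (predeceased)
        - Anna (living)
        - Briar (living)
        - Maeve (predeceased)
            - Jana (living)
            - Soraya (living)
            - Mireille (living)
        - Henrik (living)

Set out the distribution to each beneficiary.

Wren: $2,100,000; Svea: $2,100,000; Imani: $2,100,000; Odalys: $1,050,000; Vikram: $1,050,000; Gustav: $2,100,000; Kofi: $525,000; Jovan: $525,000; Eira: $525,000; Carmen: $525,000; Anna: $525,000; Briar: $525,000; Jana: $175,000; Soraya: $175,000; Mireille: $175,000; Henrik: $525,000

The spouse counts as an additional share at the children's level, so there are 7 primary shares of $2,100,000. Wren takes one such share ($2,100,000).
The children's combined portion ($12,600,000) is divided into 6 shares of $2,100,000: Svea, Imani, and Gustav each take $2,100,000; Vidar's $2,100,000 share passes to Vidar's issue; Zubin's $2,100,000 share passes to Zubin's issue; Declan's $2,100,000 share passes to Declan's issue.
Vidar's share ($2,100,000) is divided into 2 shares of $1,050,000: Odalys and Vikram each take $1,050,000.
Zubin's share ($2,100,000) is divided into 4 shares of $525,000: Kofi, Jovan, Eira, and Carmen each take $525,000.
Declan's share ($2,100,000) is divided into 4 shares of $525,000: Anna, Briar, and Henrik each take $525,000; Maeve's $525,000 share passes to Maeve's issue.
Maeve's share ($525,000) is divided into 3 shares of $175,000: Jana, Soraya, and Mireille each take $175,000.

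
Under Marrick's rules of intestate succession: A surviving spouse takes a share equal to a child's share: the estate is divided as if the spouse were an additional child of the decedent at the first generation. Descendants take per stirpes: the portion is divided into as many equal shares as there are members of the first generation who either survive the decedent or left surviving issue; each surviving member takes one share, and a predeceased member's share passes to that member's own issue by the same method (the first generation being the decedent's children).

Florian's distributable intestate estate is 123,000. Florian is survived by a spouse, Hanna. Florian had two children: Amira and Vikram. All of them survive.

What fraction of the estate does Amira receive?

Amira receives 1/3 of the estate.

The spouse counts as an additional share at the children's level, so there are 3 primary shares of 41,000. Hanna takes one such share (41,000).
The children's combined portion (82,000) is divided into 2 shares of 41,000: Amira and Vikram each take 41,000.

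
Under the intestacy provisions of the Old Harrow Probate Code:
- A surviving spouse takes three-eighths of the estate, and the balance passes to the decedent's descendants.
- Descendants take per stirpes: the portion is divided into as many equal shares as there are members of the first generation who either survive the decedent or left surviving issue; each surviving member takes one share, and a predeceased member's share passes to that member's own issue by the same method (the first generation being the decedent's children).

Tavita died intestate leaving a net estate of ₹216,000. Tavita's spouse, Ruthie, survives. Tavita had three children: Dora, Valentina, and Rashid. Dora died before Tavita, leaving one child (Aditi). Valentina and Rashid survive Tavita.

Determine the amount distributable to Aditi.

Aditi receives ₹45,000.

Ruthie takes three-eighths of ₹216,000 = ₹81,000. The remaining ₹135,000 passes to the descendants.
The descendants' portion (₹135,000) is divided into 3 shares of ₹45,000: Valentina and Rashid each take ₹45,000; Dora's ₹45,000 share passes to Dora's issue.
Dora's share (₹45,000) passes entirely to Aditi.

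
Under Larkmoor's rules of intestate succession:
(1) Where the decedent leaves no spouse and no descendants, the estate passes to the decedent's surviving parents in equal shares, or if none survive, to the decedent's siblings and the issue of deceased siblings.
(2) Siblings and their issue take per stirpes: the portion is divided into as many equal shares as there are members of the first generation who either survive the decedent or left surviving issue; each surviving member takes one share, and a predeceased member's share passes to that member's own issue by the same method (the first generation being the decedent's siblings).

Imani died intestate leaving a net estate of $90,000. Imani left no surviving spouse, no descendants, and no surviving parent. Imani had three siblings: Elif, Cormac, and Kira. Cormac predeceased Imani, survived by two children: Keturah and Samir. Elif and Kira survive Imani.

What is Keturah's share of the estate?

The entire $90,000 passes to the siblings and their issue.
That amount ($90,000) is divided into 3 shares of $30,000: Elif and Kira each take $30,000; Cormac's $30,000 share passes to Cormac's issue.
Cormac's share ($30,000) is divided into 2 shares of $15,000: Keturah and Samir each take $15,000.

Keturah receives $15,000.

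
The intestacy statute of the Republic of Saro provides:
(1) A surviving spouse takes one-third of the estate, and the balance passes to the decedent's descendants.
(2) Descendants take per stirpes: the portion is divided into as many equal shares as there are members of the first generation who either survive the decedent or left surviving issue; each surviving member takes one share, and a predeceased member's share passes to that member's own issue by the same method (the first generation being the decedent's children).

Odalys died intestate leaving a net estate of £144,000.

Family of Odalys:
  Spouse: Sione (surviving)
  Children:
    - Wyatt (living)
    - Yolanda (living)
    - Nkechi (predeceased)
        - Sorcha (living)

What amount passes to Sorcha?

Sorcha receives £32,000.

Sione takes one-third of £144,000 = £48,000. The remaining £96,000 passes to the descendants.
The descendants' portion (£96,000) is divided into 3 shares of £32,000: Wyatt and Yolanda each take £32,000; Nkechi's £32,000 share passes to Nkechi's issue.
Nkechi's share (£32,000) passes entirely to Sorcha.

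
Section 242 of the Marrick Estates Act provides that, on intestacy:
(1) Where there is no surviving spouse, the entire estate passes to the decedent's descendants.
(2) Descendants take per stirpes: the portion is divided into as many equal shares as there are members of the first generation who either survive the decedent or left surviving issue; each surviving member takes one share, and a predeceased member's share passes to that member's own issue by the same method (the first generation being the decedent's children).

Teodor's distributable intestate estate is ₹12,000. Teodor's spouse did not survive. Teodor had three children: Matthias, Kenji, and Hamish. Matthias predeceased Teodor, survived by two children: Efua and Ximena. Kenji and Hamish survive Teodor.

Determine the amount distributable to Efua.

The entire ₹12,000 passes to the descendants.
That amount (₹12,000) is divided into 3 shares of ₹4,000: Kenji and Hamish each take ₹4,000; Matthias's ₹4,000 share passes to Matthias's issue.
Matthias's share (₹4,000) is divided into 2 shares of ₹2,000: Efua and Ximena each take ₹2,000.

Efua receives ₹2,000.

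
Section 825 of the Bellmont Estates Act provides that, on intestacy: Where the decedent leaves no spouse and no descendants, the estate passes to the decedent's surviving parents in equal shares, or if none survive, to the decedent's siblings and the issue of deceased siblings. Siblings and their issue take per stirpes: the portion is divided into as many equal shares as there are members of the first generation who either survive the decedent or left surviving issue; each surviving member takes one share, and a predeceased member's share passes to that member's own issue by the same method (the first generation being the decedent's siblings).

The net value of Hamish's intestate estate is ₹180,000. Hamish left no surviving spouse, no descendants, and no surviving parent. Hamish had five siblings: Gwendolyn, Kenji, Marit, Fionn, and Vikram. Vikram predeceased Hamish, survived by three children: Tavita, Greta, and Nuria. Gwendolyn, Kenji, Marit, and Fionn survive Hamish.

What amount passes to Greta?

Greta receives ₹12,000.

The entire ₹180,000 passes to the siblings and their issue.
That amount (₹180,000) is divided into 5 shares of ₹36,000: Gwendolyn, Kenji, Marit, and Fionn each take ₹36,000; Vikram's ₹36,000 share passes to Vikram's issue.
Vikram's share (₹36,000) is divided into 3 shares of ₹12,000: Tavita, Greta, and Nuria each take ₹12,000.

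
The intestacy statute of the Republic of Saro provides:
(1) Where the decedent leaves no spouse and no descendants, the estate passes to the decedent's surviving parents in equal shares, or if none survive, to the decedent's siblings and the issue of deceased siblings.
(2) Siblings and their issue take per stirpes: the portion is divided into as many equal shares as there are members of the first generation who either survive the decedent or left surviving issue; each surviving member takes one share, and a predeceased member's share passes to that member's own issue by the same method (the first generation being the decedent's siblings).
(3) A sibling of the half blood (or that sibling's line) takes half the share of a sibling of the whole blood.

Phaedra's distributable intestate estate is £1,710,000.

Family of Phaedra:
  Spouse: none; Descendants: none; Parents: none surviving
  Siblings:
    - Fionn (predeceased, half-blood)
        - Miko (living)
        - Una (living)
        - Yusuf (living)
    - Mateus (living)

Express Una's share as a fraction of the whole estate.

Una receives 1/9 of the estate.

The entire £1,710,000 passes to the siblings and their issue.
Counting each half-blood sibling's line as half a unit, there are 3/2 units in £1,710,000, so one unit is £1,140,000. Whole-blood lines (Mateus) take £1,140,000 each; half-blood lines (Fionn) take £570,000 each.
Fionn's share (£570,000) is divided into 3 shares of £190,000: Miko, Una, and Yusuf each take £190,000.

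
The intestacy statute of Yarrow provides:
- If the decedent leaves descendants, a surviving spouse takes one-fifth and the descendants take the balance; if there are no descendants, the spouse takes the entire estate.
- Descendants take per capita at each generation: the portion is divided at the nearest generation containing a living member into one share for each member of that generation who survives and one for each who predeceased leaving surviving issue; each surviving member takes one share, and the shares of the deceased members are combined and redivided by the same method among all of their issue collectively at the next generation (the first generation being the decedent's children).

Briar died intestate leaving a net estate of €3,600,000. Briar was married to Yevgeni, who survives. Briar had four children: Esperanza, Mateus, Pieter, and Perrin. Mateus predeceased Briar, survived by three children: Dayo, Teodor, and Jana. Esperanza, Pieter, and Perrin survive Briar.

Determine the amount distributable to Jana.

Yevgeni takes one-fifth of €3,600,000 = €720,000. The remaining €2,880,000 passes to the descendants.
The descendants' portion (€2,880,000) is divided at the children's generation into 4 shares of €720,000. Esperanza, Pieter, and Perrin each take €720,000. The remaining share for the deceased Mateus (€720,000) is carried to the next generation.
That pool (€720,000) is divided at the grandchildren's generation equally among Dayo, Teodor, and Jana: €240,000 each.

Jana receives €240,000.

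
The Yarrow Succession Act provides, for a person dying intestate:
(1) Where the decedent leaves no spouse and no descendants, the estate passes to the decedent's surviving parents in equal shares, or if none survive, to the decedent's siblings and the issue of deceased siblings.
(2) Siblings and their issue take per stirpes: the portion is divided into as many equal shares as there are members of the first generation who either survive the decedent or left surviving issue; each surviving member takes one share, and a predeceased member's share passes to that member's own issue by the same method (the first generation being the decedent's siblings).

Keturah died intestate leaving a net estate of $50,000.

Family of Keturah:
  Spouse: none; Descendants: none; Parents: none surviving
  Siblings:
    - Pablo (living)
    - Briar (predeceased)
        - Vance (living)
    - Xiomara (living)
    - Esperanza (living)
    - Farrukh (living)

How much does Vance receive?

The entire $50,000 passes to the siblings and their issue.
That amount ($50,000) is divided into 5 shares of $10,000: Pablo, Xiomara, Esperanza, and Farrukh each take $10,000; Briar's $10,000 share passes to Briar's issue.
Briar's share ($10,000) passes entirely to Vance.

Vance receives $10,000.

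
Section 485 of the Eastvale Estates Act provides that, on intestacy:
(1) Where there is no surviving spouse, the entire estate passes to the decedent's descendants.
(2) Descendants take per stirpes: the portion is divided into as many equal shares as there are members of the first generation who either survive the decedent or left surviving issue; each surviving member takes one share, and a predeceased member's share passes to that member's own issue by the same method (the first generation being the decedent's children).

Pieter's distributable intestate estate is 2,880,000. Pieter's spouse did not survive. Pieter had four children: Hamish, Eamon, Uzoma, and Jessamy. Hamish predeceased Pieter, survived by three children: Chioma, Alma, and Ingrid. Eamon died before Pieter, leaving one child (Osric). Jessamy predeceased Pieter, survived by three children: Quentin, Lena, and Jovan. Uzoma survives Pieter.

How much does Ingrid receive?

The entire 2,880,000 passes to the descendants.
That amount (2,880,000) is divided into 4 shares of 720,000: Uzoma takes 720,000; Hamish's 720,000 share passes to Hamish's issue; Eamon's 720,000 share passes to Eamon's issue; Jessamy's 720,000 share passes to Jessamy's issue.
Hamish's share (720,000) is divided into 3 shares of 240,000: Chioma, Alma, and Ingrid each take 240,000.
Eamon's share (720,000) passes entirely to Osric.
Jessamy's share (720,000) is divided into 3 shares of 240,000: Quentin, Lena, and Jovan each take 240,000.

Ingrid receives 240,000.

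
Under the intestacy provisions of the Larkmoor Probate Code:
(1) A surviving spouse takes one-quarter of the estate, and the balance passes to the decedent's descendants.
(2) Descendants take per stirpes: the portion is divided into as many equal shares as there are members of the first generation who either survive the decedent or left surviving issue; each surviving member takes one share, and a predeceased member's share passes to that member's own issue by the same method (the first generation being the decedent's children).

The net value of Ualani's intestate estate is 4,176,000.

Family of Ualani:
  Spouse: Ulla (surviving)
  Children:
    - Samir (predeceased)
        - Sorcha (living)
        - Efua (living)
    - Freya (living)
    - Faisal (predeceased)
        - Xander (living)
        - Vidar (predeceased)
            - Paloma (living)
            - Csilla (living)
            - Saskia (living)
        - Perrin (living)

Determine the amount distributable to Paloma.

Paloma receives 116,000.

Ulla takes one-quarter of 4,176,000 = 1,044,000. The remaining 3,132,000 passes to the descendants.
The descendants' portion (3,132,000) is divided into 3 shares of 1,044,000: Freya takes 1,044,000; Samir's 1,044,000 share passes to Samir's issue; Faisal's 1,044,000 share passes to Faisal's issue.
Samir's share (1,044,000) is divided into 2 shares of 522,000: Sorcha and Efua each take 522,000.
Faisal's share (1,044,000) is divided into 3 shares of 348,000: Xander and Perrin each take 348,000; Vidar's 348,000 share passes to Vidar's issue.
Vidar's share (348,000) is divided into 3 shares of 116,000: Paloma, Csilla, and Saskia each take 116,000.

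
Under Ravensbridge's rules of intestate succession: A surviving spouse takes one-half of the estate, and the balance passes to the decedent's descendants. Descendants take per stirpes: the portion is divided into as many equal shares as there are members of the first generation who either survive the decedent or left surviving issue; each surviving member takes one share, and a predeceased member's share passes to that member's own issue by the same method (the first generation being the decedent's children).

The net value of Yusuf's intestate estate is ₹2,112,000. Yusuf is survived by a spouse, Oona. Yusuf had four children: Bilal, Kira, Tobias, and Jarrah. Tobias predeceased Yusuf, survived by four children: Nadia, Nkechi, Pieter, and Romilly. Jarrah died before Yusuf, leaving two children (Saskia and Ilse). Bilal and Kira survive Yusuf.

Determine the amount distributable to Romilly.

Oona takes one-half of ₹2,112,000 = ₹1,056,000. The remaining ₹1,056,000 passes to the descendants.
The descendants' portion (₹1,056,000) is divided into 4 shares of ₹264,000: Bilal and Kira each take ₹264,000; Tobias's ₹264,000 share passes to Tobias's issue; Jarrah's ₹264,000 share passes to Jarrah's issue.
Tobias's share (₹264,000) is divided into 4 shares of ₹66,000: Nadia, Nkechi, Pieter, and Romilly each take ₹66,000.
Jarrah's share (₹264,000) is divided into 2 shares of ₹132,000: Saskia and Ilse each take ₹132,000.

Romilly receives ₹66,000.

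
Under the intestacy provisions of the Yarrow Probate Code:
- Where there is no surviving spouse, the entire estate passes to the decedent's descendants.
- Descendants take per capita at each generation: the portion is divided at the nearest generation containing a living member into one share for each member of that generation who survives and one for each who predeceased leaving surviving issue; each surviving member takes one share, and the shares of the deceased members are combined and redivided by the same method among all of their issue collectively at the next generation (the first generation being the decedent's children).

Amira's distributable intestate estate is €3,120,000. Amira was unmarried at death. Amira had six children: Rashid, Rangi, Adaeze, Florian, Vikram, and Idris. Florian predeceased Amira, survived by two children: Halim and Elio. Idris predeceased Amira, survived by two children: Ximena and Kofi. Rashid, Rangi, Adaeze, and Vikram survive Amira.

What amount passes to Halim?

Halim receives €260,000.

The entire €3,120,000 passes to the descendants.
That amount (€3,120,000) is divided at the children's generation into 6 shares of €520,000. Rashid, Rangi, Adaeze, and Vikram each take €520,000. The 2 shares of the deceased (Florian and Idris) are combined into a pool of €1,040,000.
That pool (€1,040,000) is divided at the grandchildren's generation equally among Halim, Elio, Ximena, and Kofi: €260,000 each.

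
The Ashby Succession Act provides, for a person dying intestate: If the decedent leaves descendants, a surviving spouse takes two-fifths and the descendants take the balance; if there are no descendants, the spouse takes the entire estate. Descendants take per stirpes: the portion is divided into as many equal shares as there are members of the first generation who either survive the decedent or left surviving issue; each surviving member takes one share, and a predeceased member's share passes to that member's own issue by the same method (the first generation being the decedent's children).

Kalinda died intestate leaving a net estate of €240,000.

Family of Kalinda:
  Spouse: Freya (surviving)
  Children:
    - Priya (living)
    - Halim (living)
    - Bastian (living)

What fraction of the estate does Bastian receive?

Freya takes two-fifths of €240,000 = €96,000. The remaining €144,000 passes to the descendants.
The descendants' portion (€144,000) is divided into 3 shares of €48,000: Priya, Halim, and Bastian each take €48,000.

Bastian receives 1/5 of the estate.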